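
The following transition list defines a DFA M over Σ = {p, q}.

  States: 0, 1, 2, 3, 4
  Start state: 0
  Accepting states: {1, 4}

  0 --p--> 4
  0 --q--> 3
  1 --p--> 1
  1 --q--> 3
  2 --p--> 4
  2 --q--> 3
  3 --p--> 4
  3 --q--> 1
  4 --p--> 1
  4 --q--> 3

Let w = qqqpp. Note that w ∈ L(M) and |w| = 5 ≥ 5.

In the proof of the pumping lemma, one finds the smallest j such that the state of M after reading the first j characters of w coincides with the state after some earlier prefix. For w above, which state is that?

3

State sequence: 0 -q-> 3 -q-> 1 -q-> 3 -p-> 4 -p-> 1
First repeat at step 3: 3 was already visited.

The earliest repeat is at step j = 3: M is in 3, which it already visited at step i = 1.
The DFA has 5 states, so the proof of the pumping lemma guarantees a repeated state among the first 5+1 visited; the segment between the two visits is the pumpable y.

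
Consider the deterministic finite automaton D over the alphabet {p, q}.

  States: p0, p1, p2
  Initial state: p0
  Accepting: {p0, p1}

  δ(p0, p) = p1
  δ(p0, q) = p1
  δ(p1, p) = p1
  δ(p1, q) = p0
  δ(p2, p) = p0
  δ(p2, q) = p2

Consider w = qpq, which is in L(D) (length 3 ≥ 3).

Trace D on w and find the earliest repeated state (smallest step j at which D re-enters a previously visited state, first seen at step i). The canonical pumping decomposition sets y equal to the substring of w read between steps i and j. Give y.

p

State sequence: p0 -q-> p1 -p-> p1 -q-> p0
First repeat at step 2: p1 was already visited.

So i = 1, j = 2, giving x = w[0:1] = q, y = w[1:2] = p, z = w[2:3] = q.
Check: |xy| = 2 ≤ 3 and |y| = 1 ≥ 1. Reading y takes D from p1 back to p1, so every xyⁱz is accepted.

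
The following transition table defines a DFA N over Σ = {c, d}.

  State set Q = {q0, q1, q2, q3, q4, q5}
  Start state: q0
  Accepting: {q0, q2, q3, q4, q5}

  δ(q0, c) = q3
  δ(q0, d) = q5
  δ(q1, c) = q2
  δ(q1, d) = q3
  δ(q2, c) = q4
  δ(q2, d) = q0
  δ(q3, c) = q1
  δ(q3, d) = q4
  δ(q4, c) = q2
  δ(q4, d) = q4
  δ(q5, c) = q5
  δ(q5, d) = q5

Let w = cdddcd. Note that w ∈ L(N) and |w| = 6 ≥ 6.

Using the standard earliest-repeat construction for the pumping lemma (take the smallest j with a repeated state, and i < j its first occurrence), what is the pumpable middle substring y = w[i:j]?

d

Run of N on w = c d d d c d:
  step 0: q0  (start)
  step 1: q3  (read c: q0→q3)
  step 2: q4  (read d: q3→q4)
  step 3: q4  (read d: q4→q4)   ← first repeat (q4 seen earlier)
  step 4: q4  (read d: q4→q4)
  step 5: q2  (read c: q4→q2)
  step 6: q0  (read d: q2→q0)

So i = 2, j = 3, giving x = w[0:2] = cd, y = w[2:3] = d, z = w[3:6] = dcd.
Check: |xy| = 3 ≤ 6 and |y| = 1 ≥ 1. Reading y takes N from q4 back to q4, so every xyⁱz is accepted.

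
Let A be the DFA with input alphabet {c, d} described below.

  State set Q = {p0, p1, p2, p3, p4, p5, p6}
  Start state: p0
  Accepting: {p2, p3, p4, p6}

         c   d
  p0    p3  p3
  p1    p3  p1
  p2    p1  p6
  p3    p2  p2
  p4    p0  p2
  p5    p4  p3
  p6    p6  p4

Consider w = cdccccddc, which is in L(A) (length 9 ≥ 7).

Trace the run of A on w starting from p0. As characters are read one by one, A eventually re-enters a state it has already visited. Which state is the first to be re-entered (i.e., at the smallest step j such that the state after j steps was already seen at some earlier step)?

Run of A on w = c d c c c c d d c:
  step 0: p0  (start)
  step 1: p3  (read c: p0→p3)
  step 2: p2  (read d: p3→p2)
  step 3: p1  (read c: p2→p1)
  step 4: p3  (read c: p1→p3)   ← first repeat (p3 seen earlier)
  step 5: p2  (read c: p3→p2)
  step 6: p1  (read c: p2→p1)
  step 7: p1  (read d: p1→p1)
  step 8: p1  (read d: p1→p1)
  step 9: p3  (read c: p1→p3)

The earliest repeat is at step j = 4: A is in p3, which it already visited at step i = 1.

p3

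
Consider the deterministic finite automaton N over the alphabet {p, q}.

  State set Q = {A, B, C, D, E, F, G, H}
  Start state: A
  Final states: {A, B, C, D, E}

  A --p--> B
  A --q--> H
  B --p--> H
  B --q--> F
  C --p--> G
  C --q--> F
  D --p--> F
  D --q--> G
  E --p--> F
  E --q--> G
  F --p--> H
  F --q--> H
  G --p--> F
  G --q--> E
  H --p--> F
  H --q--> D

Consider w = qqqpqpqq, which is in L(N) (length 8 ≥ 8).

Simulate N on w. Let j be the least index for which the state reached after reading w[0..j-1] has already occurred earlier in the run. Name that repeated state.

H

Run of N on w = q q q p q p q q:
  step 0: A  (start)
  step 1: H  (read q: A→H)
  step 2: D  (read q: H→D)
  step 3: G  (read q: D→G)
  step 4: F  (read p: G→F)
  step 5: H  (read q: F→H)   ← first repeat (H seen earlier)
  step 6: F  (read p: H→F)
  step 7: H  (read q: F→H)
  step 8: D  (read q: H→D)

The earliest repeat is at step j = 5: N is in H, which it already visited at step i = 1.
With |Q| = 8, pigeonhole forces a state repeat no later than step 8; the substring read between the first and second visits to that state can be pumped.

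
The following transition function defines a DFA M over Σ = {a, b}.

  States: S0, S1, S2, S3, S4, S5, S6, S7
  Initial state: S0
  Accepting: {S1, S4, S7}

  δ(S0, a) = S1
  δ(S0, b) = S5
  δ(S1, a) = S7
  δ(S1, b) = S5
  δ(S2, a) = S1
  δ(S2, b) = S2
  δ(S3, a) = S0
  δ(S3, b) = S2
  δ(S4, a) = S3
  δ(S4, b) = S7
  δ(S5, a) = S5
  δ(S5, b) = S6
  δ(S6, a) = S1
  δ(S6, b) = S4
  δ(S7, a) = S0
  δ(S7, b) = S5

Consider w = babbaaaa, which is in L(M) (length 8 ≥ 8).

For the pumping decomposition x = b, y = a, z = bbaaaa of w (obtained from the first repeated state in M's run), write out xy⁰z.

bbbaaaa

xy⁰z = xz = b·bbaaaa = bbbaaaa.
Reading y = a takes M from S5 back to S5, so after x the machine is still in S5, and z then leads to the accepting state S7. Hence bbbaaaa ∈ L(M).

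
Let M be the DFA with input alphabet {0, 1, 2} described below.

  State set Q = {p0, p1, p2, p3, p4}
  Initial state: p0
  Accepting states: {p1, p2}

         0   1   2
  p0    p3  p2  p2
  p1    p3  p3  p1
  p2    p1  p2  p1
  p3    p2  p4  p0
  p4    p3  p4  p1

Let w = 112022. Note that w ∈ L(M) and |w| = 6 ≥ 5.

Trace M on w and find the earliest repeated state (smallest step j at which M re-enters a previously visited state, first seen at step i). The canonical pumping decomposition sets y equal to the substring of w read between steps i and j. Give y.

State sequence: p0 -1-> p2 -1-> p2 -2-> p1 -0-> p3 -2-> p0 -2-> p2
First repeat at step 2: p2 was already visited.

So i = 1, j = 2, giving x = w[0:1] = 1, y = w[1:2] = 1, z = w[2:6] = 2022.
Check: |xy| = 2 ≤ 5 and |y| = 1 ≥ 1. Reading y takes M from p2 back to p2, so every xyⁱz is accepted.

1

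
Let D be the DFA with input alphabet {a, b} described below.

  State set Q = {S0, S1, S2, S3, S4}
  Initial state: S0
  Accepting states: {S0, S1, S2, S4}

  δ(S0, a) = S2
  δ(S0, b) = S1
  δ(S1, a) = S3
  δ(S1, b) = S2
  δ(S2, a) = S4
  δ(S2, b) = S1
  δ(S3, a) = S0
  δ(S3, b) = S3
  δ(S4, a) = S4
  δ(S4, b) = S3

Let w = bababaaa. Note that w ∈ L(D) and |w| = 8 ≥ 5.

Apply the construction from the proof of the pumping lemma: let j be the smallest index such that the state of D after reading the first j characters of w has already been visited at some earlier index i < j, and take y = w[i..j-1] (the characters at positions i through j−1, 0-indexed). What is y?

b

Run of D on w = b a b a b a a a:
  step 0: S0  (start)
  step 1: S1  (read b: S0→S1)
  step 2: S3  (read a: S1→S3)
  step 3: S3  (read b: S3→S3)   ← first repeat (S3 seen earlier)
  step 4: S0  (read a: S3→S0)
  step 5: S1  (read b: S0→S1)
  step 6: S3  (read a: S1→S3)
  step 7: S0  (read a: S3→S0)
  step 8: S2  (read a: S0→S2)

So i = 2, j = 3, giving x = w[0:2] = ba, y = w[2:3] = b, z = w[3:8] = abaaa.
Check: |xy| = 3 ≤ 5 and |y| = 1 ≥ 1. Reading y takes D from S3 back to S3, so every xyⁱz is accepted.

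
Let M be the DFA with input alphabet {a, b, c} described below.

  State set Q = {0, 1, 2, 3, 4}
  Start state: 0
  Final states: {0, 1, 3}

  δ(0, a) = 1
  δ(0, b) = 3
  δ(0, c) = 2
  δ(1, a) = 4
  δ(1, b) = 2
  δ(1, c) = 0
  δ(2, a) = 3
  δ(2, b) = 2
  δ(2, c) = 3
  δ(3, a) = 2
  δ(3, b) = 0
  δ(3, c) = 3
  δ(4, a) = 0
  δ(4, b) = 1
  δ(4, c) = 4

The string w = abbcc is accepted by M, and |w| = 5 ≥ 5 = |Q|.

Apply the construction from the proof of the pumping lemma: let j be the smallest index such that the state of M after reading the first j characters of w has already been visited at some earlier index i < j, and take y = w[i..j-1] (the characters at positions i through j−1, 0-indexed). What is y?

b

State sequence: 0 -a-> 1 -b-> 2 -b-> 2 -c-> 3 -c-> 3
First repeat at step 3: 2 was already visited.

So i = 2, j = 3, giving x = w[0:2] = ab, y = w[2:3] = b, z = w[3:5] = cc.
Check: |xy| = 3 ≤ 5 and |y| = 1 ≥ 1. Reading y takes M from 2 back to 2, so every xyⁱz is accepted.
The DFA has 5 states, so the proof of the pumping lemma guarantees a repeated state among the first 5+1 visited; the segment between the two visits is the pumpable y.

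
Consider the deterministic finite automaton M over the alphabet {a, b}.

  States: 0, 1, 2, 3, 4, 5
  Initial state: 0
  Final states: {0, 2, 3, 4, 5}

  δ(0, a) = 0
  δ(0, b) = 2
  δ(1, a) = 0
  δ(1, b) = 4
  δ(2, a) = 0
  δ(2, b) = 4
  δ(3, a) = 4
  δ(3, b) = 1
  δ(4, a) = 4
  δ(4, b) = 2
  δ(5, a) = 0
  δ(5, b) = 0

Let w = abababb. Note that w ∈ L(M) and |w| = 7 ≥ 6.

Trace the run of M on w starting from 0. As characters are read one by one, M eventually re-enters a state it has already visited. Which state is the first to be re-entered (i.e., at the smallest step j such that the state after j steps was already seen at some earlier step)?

0

Run of M on w = a b a b a b b:
  step 0: 0  (start)
  step 1: 0  (read a: 0→0)   ← first repeat (0 seen earlier)
  step 2: 2  (read b: 0→2)
  step 3: 0  (read a: 2→0)
  step 4: 2  (read b: 0→2)
  step 5: 0  (read a: 2→0)
  step 6: 2  (read b: 0→2)
  step 7: 4  (read b: 2→4)

The earliest repeat is at step j = 1: M is in 0, which it already visited at step i = 0.
Pumping length from the standard proof: p = 6 (the number of states). The repeated state found above gives |xy| = j ≤ 6 and |y| = j − i ≥ 1.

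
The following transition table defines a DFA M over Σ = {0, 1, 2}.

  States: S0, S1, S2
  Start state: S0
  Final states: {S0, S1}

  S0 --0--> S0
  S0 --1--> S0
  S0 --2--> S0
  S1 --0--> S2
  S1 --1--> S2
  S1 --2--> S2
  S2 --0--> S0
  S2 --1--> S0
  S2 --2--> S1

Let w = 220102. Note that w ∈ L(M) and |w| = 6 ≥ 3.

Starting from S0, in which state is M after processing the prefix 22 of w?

S0

Run of M on the first 2 characters of w = 2 2:
  step 0: S0  (start)
  step 1: S0  (read 2: S0→S0)
  step 2: S0  (read 2: S0→S0)

After reading 2 characters, M is in state S0.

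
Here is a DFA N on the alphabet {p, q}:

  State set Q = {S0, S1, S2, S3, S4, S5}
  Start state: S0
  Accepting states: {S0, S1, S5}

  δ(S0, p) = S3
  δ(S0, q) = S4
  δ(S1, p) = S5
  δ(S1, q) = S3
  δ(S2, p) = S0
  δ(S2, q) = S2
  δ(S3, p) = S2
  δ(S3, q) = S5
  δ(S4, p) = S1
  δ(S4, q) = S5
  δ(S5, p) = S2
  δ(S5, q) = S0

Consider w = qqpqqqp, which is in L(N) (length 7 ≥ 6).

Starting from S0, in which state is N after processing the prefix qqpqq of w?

State sequence: S0 -q-> S4 -q-> S5 -p-> S2 -q-> S2 -q-> S2

After reading 5 characters, N is in state S2.

S2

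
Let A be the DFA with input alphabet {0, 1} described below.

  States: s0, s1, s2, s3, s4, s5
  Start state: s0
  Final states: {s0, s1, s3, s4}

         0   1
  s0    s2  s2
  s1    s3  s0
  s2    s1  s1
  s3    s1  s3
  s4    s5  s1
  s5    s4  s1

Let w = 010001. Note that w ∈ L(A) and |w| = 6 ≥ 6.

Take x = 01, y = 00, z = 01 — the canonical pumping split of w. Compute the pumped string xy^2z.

01000001

xy^2z = 01·00·00·01 = 01000001.
Reading y = 00 takes A from s1 back to s1, so after x·y·y the machine is still in s1, and z then leads to the accepting state s3. Hence 01000001 ∈ L(A).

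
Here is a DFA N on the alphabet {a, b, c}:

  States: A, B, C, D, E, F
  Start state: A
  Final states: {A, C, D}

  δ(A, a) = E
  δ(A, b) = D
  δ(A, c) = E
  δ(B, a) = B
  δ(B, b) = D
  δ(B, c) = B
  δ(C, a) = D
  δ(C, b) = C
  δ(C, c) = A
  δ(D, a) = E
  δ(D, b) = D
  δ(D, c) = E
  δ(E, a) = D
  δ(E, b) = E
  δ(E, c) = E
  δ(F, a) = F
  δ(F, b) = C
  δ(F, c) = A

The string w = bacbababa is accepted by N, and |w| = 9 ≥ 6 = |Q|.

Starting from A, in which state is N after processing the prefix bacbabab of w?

E

Run of N on the first 8 characters of w = b a c b a b a b:
  step 0: A  (start)
  step 1: D  (read b: A→D)
  step 2: E  (read a: D→E)
  step 3: E  (read c: E→E)
  step 4: E  (read b: E→E)
  step 5: D  (read a: E→D)
  step 6: D  (read b: D→D)
  step 7: E  (read a: D→E)
  step 8: E  (read b: E→E)

After reading 8 characters, N is in state E.
(This kind of state-tracing is the core of the pumping-lemma construction: with 6 states, pigeonhole forces a repeat within the first 6 steps.)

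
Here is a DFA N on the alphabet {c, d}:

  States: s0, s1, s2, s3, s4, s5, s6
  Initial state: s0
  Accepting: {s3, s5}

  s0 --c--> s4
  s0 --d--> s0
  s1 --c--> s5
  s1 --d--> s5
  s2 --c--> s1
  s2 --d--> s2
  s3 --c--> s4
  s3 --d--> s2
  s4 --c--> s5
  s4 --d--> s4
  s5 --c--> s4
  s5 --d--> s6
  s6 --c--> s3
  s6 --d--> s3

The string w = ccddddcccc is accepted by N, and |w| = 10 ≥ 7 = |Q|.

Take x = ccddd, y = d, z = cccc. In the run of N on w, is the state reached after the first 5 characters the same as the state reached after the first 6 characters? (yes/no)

yes

Run of N on the first 6 characters of w = c c d d d d:
  step 0: s0  (start)
  step 1: s4  (read c: s0→s4)
  step 2: s5  (read c: s4→s5)
  step 3: s6  (read d: s5→s6)
  step 4: s3  (read d: s6→s3)
  step 5: s2  (read d: s3→s2)
  step 6: s2  (read d: s2→s2)

After x (step 5): s2. After xy (step 6): s2.
They match, so y = d drives N around a cycle from s2 back to itself; pumping y any number of times keeps N in s2 before reading z, and xyⁱz ∈ L(N) for every i ≥ 0.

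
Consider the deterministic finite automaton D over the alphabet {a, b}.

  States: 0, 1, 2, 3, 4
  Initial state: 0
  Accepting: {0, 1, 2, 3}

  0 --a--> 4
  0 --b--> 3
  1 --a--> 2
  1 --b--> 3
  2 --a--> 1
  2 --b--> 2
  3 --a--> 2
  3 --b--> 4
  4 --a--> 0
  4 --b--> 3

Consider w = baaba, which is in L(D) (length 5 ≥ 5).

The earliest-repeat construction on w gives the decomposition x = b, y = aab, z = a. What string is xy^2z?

baabaaba

xy^2z = b·aab·aab·a = baabaaba.
Reading y = aab takes D from 3 back to 3, so after x·y·y the machine is still in 3, and z then leads to the accepting state 2. Hence baabaaba ∈ L(D).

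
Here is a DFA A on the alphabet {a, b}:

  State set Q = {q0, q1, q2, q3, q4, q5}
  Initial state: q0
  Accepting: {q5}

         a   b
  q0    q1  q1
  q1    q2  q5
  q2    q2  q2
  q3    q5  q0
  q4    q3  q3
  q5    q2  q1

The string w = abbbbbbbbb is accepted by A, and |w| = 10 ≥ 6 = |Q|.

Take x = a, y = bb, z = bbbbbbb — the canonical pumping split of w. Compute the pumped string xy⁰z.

abbbbbbb

xy⁰z = xz = a·bbbbbbb = abbbbbbb.
Reading y = bb takes A from q1 back to q1, so after x the machine is still in q1, and z then leads to the accepting state q5. Hence abbbbbbb ∈ L(A).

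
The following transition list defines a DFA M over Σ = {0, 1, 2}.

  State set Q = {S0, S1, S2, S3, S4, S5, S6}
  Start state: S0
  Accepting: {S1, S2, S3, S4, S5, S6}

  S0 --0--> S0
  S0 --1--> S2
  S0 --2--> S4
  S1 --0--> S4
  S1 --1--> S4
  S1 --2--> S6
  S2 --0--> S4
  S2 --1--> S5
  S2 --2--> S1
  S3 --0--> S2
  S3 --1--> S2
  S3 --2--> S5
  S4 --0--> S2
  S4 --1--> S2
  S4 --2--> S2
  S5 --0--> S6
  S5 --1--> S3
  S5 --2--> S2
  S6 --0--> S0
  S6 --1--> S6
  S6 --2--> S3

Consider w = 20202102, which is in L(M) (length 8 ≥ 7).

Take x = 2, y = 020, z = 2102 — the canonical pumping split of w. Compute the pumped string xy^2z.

20200202102

xy^2z = 2·020·020·2102 = 20200202102.
Reading y = 020 takes M from S4 back to S4, so after x·y·y the machine is still in S4, and z then leads to the accepting state S3. Hence 20200202102 ∈ L(M).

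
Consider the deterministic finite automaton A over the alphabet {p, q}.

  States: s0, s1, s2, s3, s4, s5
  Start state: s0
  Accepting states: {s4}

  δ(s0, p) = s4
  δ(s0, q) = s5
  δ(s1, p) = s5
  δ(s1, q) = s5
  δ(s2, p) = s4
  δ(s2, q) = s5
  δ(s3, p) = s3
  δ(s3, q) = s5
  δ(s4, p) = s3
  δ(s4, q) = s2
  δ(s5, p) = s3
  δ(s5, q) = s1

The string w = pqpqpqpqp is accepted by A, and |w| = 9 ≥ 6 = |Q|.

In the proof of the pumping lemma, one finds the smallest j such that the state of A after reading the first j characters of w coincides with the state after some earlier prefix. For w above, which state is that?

s4

Run of A on w = p q p q p q p q p:
  step 0: s0  (start)
  step 1: s4  (read p: s0→s4)
  step 2: s2  (read q: s4→s2)
  step 3: s4  (read p: s2→s4)   ← first repeat (s4 seen earlier)
  step 4: s2  (read q: s4→s2)
  step 5: s4  (read p: s2→s4)
  step 6: s2  (read q: s4→s2)
  step 7: s4  (read p: s2→s4)
  step 8: s2  (read q: s4→s2)
  step 9: s4  (read p: s2→s4)

The earliest repeat is at step j = 3: A is in s4, which it already visited at step i = 1.
Since A has 6 states, any run of length ≥ 6 visits 6+1 states, so by pigeonhole some state repeats within the first 6 steps — that repeat gives the pumpable loop.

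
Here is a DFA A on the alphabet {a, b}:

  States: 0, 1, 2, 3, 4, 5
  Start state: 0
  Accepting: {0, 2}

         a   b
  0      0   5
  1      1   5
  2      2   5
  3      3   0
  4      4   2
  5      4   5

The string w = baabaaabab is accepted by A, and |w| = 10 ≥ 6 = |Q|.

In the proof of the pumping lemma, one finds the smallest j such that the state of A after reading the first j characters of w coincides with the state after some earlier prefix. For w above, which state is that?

4

State sequence: 0 -b-> 5 -a-> 4 -a-> 4 -b-> 2 -a-> 2 -a-> 2 -a-> 2 -b-> 5 -a-> 4 -b-> 2
First repeat at step 3: 4 was already visited.

The earliest repeat is at step j = 3: A is in 4, which it already visited at step i = 2.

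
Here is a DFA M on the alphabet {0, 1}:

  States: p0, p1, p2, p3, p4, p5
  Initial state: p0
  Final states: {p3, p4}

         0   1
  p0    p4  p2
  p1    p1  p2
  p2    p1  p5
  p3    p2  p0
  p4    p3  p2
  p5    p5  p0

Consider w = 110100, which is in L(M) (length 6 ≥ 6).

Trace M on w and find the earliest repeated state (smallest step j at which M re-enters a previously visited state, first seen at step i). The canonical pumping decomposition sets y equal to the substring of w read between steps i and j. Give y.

State sequence: p0 -1-> p2 -1-> p5 -0-> p5 -1-> p0 -0-> p4 -0-> p3
First repeat at step 3: p5 was already visited.

So i = 2, j = 3, giving x = w[0:2] = 11, y = w[2:3] = 0, z = w[3:6] = 100.
Check: |xy| = 3 ≤ 6 and |y| = 1 ≥ 1. Reading y takes M from p5 back to p5, so every xyⁱz is accepted.
Since M has 6 states, any run of length ≥ 6 visits 6+1 states, so by pigeonhole some state repeats within the first 6 steps — that repeat gives the pumpable loop.

0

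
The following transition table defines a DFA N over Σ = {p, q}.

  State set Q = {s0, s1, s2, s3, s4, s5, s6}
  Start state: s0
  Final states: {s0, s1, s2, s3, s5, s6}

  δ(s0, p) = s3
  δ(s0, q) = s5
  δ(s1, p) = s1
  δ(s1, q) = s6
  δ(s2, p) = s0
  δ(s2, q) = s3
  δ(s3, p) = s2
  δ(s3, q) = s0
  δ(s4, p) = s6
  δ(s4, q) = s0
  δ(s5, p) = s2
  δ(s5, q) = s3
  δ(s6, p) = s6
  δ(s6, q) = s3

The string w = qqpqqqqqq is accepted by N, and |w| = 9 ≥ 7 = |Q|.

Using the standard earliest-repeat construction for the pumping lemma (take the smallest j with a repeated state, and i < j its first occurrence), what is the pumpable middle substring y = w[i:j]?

pq

State sequence: s0 -q-> s5 -q-> s3 -p-> s2 -q-> s3 -q-> s0 -q-> s5 -q-> s3 -q-> s0 -q-> s5
First repeat at step 4: s3 was already visited.

So i = 2, j = 4, giving x = w[0:2] = qq, y = w[2:4] = pq, z = w[4:9] = qqqqq.
Check: |xy| = 4 ≤ 7 and |y| = 2 ≥ 1. Reading y takes N from s3 back to s3, so every xyⁱz is accepted.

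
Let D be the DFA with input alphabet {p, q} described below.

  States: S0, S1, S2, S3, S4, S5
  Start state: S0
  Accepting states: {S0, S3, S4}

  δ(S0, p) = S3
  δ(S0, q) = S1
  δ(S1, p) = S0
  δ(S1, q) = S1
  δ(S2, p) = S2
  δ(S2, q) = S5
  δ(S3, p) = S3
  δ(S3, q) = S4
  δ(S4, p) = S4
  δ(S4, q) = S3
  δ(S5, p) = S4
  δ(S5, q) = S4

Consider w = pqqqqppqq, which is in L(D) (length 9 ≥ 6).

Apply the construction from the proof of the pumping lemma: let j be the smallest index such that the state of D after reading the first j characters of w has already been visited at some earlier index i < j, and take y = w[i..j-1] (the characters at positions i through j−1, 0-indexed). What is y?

qq

Run of D on w = p q q q q p p q q:
  step 0: S0  (start)
  step 1: S3  (read p: S0→S3)
  step 2: S4  (read q: S3→S4)
  step 3: S3  (read q: S4→S3)   ← first repeat (S3 seen earlier)
  step 4: S4  (read q: S3→S4)
  step 5: S3  (read q: S4→S3)
  step 6: S3  (read p: S3→S3)
  step 7: S3  (read p: S3→S3)
  step 8: S4  (read q: S3→S4)
  step 9: S3  (read q: S4→S3)

So i = 1, j = 3, giving x = w[0:1] = p, y = w[1:3] = qq, z = w[3:9] = qqppqq.
Check: |xy| = 3 ≤ 6 and |y| = 2 ≥ 1. Reading y takes D from S3 back to S3, so every xyⁱz is accepted.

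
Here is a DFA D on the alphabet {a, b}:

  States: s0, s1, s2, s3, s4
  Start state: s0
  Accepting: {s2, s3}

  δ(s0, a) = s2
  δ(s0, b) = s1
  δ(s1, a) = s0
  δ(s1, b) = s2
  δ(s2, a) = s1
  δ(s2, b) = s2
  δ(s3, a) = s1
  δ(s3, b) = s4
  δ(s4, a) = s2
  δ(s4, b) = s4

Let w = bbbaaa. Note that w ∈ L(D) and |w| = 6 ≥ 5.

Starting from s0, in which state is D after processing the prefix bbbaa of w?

Run of D on the first 5 characters of w = b b b a a:
  step 0: s0  (start)
  step 1: s1  (read b: s0→s1)
  step 2: s2  (read b: s1→s2)
  step 3: s2  (read b: s2→s2)
  step 4: s1  (read a: s2→s1)
  step 5: s0  (read a: s1→s0)

After reading 5 characters, D is in state s0.
(This kind of state-tracing is the core of the pumping-lemma construction: with 5 states, pigeonhole forces a repeat within the first 5 steps.)

s0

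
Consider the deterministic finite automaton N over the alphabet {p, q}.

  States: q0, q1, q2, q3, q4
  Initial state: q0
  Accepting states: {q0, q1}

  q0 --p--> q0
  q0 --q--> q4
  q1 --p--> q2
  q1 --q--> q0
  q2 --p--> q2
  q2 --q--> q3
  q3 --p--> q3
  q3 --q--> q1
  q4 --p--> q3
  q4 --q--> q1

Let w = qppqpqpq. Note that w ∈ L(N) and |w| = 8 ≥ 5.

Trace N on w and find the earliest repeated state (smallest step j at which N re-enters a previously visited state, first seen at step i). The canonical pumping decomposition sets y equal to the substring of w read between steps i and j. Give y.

Run of N on w = q p p q p q p q:
  step 0: q0  (start)
  step 1: q4  (read q: q0→q4)
  step 2: q3  (read p: q4→q3)
  step 3: q3  (read p: q3→q3)   ← first repeat (q3 seen earlier)
  step 4: q1  (read q: q3→q1)
  step 5: q2  (read p: q1→q2)
  step 6: q3  (read q: q2→q3)
  step 7: q3  (read p: q3→q3)
  step 8: q1  (read q: q3→q1)

So i = 2, j = 3, giving x = w[0:2] = qp, y = w[2:3] = p, z = w[3:8] = qpqpq.
Check: |xy| = 3 ≤ 5 and |y| = 1 ≥ 1. Reading y takes N from q3 back to q3, so every xyⁱz is accepted.

p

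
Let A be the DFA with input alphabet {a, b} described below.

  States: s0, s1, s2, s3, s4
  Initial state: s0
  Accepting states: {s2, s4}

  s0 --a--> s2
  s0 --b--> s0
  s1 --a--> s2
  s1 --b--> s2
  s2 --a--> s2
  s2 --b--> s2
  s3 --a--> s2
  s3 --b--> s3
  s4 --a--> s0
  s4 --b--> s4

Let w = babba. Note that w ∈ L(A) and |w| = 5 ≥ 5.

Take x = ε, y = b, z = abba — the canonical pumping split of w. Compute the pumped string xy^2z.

xy^2z = ε·b·b·abba = bbabba.
Reading y = b takes A from s0 back to s0, so after x·y·y the machine is still in s0, and z then leads to the accepting state s2. Hence bbabba ∈ L(A).

bbabba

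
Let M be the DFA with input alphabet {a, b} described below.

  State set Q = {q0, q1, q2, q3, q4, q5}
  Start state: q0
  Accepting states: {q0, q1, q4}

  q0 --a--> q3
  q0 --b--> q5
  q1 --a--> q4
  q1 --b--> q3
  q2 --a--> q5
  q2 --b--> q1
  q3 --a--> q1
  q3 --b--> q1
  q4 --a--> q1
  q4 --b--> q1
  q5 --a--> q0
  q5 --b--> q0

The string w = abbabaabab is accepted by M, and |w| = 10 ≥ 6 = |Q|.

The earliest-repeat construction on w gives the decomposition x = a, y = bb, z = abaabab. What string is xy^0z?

aabaabab

xy⁰z = xz = a·abaabab = aabaabab.
Reading y = bb takes M from q3 back to q3, so after x the machine is still in q3, and z then leads to the accepting state q1. Hence aabaabab ∈ L(M).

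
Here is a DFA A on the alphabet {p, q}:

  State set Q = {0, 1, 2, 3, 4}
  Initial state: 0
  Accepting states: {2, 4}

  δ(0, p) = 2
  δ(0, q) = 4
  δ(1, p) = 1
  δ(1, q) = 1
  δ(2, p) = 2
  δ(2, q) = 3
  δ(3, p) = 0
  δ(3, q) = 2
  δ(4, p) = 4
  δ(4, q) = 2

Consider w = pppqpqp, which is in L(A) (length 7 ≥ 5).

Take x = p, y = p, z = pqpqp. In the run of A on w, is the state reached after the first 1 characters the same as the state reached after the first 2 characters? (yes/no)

Run of A on the first 2 characters of w = p p:
  step 0: 0  (start)
  step 1: 2  (read p: 0→2)
  step 2: 2  (read p: 2→2)

After x (step 1): 2. After xy (step 2): 2.
They match, so y = p drives A around a cycle from 2 back to itself; pumping y any number of times keeps A in 2 before reading z, and xyⁱz ∈ L(A) for every i ≥ 0.

yes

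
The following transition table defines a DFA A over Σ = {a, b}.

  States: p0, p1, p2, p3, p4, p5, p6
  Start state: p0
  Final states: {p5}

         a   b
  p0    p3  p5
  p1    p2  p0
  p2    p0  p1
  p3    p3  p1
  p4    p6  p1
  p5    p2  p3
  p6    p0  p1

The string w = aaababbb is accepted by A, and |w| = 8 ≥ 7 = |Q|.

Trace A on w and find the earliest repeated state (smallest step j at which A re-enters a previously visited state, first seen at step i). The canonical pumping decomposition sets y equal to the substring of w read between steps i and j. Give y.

Run of A on w = a a a b a b b b:
  step 0: p0  (start)
  step 1: p3  (read a: p0→p3)
  step 2: p3  (read a: p3→p3)   ← first repeat (p3 seen earlier)
  step 3: p3  (read a: p3→p3)
  step 4: p1  (read b: p3→p1)
  step 5: p2  (read a: p1→p2)
  step 6: p1  (read b: p2→p1)
  step 7: p0  (read b: p1→p0)
  step 8: p5  (read b: p0→p5)

So i = 1, j = 2, giving x = w[0:1] = a, y = w[1:2] = a, z = w[2:8] = ababbb.
Check: |xy| = 2 ≤ 7 and |y| = 1 ≥ 1. Reading y takes A from p3 back to p3, so every xyⁱz is accepted.
The DFA has 7 states, so the proof of the pumping lemma guarantees a repeated state among the first 7+1 visited; the segment between the two visits is the pumpable y.

a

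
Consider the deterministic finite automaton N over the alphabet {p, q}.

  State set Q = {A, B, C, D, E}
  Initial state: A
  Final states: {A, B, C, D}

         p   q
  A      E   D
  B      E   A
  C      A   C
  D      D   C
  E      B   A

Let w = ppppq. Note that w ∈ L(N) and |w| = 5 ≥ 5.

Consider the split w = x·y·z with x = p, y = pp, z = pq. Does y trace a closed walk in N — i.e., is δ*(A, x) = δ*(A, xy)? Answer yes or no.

yes

Run of N on the first 3 characters of w = p p p:
  step 0: A  (start)
  step 1: E  (read p: A→E)
  step 2: B  (read p: E→B)
  step 3: E  (read p: B→E)

After x (step 1): E. After xy (step 3): E.
They match, so y = pp drives N around a cycle from E back to itself; pumping y any number of times keeps N in E before reading z, and xyⁱz ∈ L(N) for every i ≥ 0.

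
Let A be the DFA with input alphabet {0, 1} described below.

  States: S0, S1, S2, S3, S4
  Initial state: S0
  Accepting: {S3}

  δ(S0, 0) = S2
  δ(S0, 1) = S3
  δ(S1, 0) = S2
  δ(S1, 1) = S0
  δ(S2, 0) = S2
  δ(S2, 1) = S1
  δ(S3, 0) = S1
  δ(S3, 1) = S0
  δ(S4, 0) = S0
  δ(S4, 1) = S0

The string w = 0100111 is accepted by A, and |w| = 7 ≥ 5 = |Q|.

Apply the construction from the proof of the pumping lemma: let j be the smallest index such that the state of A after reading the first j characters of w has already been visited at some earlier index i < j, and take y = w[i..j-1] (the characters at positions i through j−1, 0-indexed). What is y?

Run of A on w = 0 1 0 0 1 1 1:
  step 0: S0  (start)
  step 1: S2  (read 0: S0→S2)
  step 2: S1  (read 1: S2→S1)
  step 3: S2  (read 0: S1→S2)   ← first repeat (S2 seen earlier)
  step 4: S2  (read 0: S2→S2)
  step 5: S1  (read 1: S2→S1)
  step 6: S0  (read 1: S1→S0)
  step 7: S3  (read 1: S0→S3)

So i = 1, j = 3, giving x = w[0:1] = 0, y = w[1:3] = 10, z = w[3:7] = 0111.
Check: |xy| = 3 ≤ 5 and |y| = 2 ≥ 1. Reading y takes A from S2 back to S2, so every xyⁱz is accepted.

10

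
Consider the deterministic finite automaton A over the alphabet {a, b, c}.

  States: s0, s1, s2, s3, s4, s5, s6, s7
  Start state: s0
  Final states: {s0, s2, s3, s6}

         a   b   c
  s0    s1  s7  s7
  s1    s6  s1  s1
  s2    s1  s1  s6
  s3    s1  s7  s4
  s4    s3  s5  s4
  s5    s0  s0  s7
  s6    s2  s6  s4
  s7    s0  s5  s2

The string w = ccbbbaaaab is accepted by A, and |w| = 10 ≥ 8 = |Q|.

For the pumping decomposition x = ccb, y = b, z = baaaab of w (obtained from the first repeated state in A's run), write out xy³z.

ccbbbbbaaaab

xy^3z = ccb·b·b·b·baaaab = ccbbbbbaaaab.
Reading y = b takes A from s1 back to s1, so after x·y·y·y the machine is still in s1, and z then leads to the accepting state s6. Hence ccbbbbbaaaab ∈ L(A).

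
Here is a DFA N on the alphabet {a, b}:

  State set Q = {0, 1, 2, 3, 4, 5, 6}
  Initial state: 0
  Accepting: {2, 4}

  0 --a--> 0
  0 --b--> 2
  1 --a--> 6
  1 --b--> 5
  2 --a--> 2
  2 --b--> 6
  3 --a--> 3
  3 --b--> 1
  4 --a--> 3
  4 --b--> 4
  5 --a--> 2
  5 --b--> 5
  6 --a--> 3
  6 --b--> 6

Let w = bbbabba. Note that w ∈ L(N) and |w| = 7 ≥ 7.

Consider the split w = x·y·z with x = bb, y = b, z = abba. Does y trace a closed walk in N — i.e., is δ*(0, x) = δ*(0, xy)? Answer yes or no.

yes

State sequence: 0 -b-> 2 -b-> 6 -b-> 6

After x (step 2): 6. After xy (step 3): 6.
They match, so y = b drives N around a cycle from 6 back to itself; pumping y any number of times keeps N in 6 before reading z, and xyⁱz ∈ L(N) for every i ≥ 0.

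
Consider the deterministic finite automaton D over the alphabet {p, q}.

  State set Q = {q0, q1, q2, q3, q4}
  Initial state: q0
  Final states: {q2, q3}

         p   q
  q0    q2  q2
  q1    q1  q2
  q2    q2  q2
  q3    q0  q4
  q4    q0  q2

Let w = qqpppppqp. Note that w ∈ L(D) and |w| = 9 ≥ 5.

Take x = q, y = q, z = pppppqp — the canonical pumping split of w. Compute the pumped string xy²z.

xy^2z = q·q·q·pppppqp = qqqpppppqp.
Reading y = q takes D from q2 back to q2, so after x·y·y the machine is still in q2, and z then leads to the accepting state q2. Hence qqqpppppqp ∈ L(D).

qqqpppppqp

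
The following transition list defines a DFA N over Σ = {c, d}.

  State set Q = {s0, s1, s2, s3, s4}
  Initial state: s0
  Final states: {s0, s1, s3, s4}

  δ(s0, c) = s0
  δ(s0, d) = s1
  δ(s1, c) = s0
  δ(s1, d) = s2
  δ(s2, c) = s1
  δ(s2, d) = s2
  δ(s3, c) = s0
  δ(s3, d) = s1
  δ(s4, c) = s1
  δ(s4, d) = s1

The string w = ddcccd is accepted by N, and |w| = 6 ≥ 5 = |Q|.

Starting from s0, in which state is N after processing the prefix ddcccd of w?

State sequence: s0 -d-> s1 -d-> s2 -c-> s1 -c-> s0 -c-> s0 -d-> s1

After reading 6 characters, N is in state s1.
(This kind of state-tracing is the core of the pumping-lemma construction: with 5 states, pigeonhole forces a repeat within the first 5 steps.)

s1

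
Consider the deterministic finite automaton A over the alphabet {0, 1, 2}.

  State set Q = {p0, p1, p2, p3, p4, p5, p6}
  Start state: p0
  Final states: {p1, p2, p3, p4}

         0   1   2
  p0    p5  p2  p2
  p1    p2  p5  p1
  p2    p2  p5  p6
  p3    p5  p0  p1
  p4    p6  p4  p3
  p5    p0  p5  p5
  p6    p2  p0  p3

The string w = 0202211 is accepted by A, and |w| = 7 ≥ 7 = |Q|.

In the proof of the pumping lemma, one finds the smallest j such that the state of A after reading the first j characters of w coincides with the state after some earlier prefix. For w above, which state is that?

p5

Run of A on w = 0 2 0 2 2 1 1:
  step 0: p0  (start)
  step 1: p5  (read 0: p0→p5)
  step 2: p5  (read 2: p5→p5)   ← first repeat (p5 seen earlier)
  step 3: p0  (read 0: p5→p0)
  step 4: p2  (read 2: p0→p2)
  step 5: p6  (read 2: p2→p6)
  step 6: p0  (read 1: p6→p0)
  step 7: p2  (read 1: p0→p2)

The earliest repeat is at step j = 2: A is in p5, which it already visited at step i = 1.
The DFA has 7 states, so the proof of the pumping lemma guarantees a repeated state among the first 7+1 visited; the segment between the two visits is the pumpable y.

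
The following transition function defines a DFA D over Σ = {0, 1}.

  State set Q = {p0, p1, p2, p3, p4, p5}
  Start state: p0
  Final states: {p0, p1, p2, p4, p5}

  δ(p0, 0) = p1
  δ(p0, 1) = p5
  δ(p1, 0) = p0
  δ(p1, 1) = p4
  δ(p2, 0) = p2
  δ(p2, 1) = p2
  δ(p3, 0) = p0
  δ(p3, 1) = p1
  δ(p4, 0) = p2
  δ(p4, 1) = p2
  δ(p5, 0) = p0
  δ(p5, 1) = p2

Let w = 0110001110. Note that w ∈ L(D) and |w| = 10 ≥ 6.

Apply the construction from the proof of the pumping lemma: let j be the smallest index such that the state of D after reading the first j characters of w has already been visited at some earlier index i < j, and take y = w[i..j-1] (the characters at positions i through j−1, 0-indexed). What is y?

Run of D on w = 0 1 1 0 0 0 1 1 1 0:
  step 0: p0  (start)
  step 1: p1  (read 0: p0→p1)
  step 2: p4  (read 1: p1→p4)
  step 3: p2  (read 1: p4→p2)
  step 4: p2  (read 0: p2→p2)   ← first repeat (p2 seen earlier)
  step 5: p2  (read 0: p2→p2)
  step 6: p2  (read 0: p2→p2)
  step 7: p2  (read 1: p2→p2)
  step 8: p2  (read 1: p2→p2)
  step 9: p2  (read 1: p2→p2)
  step 10: p2  (read 0: p2→p2)

So i = 3, j = 4, giving x = w[0:3] = 011, y = w[3:4] = 0, z = w[4:10] = 001110.
Check: |xy| = 4 ≤ 6 and |y| = 1 ≥ 1. Reading y takes D from p2 back to p2, so every xyⁱz is accepted.
Pumping length from the standard proof: p = 6 (the number of states). The repeated state found above gives |xy| = j ≤ 6 and |y| = j − i ≥ 1.

0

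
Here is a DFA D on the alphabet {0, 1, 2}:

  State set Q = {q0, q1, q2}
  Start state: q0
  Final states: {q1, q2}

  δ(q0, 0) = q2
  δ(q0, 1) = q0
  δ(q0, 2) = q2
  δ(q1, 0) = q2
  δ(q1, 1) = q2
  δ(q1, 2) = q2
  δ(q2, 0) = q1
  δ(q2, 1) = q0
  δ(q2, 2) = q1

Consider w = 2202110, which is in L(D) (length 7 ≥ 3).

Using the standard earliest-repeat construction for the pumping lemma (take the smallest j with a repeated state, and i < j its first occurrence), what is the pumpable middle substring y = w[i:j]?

20

State sequence: q0 -2-> q2 -2-> q1 -0-> q2 -2-> q1 -1-> q2 -1-> q0 -0-> q2
First repeat at step 3: q2 was already visited.

So i = 1, j = 3, giving x = w[0:1] = 2, y = w[1:3] = 20, z = w[3:7] = 2110.
Check: |xy| = 3 ≤ 3 and |y| = 2 ≥ 1. Reading y takes D from q2 back to q2, so every xyⁱz is accepted.
The DFA has 3 states, so the proof of the pumping lemma guarantees a repeated state among the first 3+1 visited; the segment between the two visits is the pumpable y.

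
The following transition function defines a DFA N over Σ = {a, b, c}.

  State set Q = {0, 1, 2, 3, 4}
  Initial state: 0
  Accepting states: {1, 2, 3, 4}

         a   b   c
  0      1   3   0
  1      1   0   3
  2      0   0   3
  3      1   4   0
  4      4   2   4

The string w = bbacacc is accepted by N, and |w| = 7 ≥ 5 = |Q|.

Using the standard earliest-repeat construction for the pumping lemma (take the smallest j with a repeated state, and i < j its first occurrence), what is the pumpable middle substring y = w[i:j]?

a

State sequence: 0 -b-> 3 -b-> 4 -a-> 4 -c-> 4 -a-> 4 -c-> 4 -c-> 4
First repeat at step 3: 4 was already visited.

So i = 2, j = 3, giving x = w[0:2] = bb, y = w[2:3] = a, z = w[3:7] = cacc.
Check: |xy| = 3 ≤ 5 and |y| = 1 ≥ 1. Reading y takes N from 4 back to 4, so every xyⁱz is accepted.
Pumping length from the standard proof: p = 5 (the number of states). The repeated state found above gives |xy| = j ≤ 5 and |y| = j − i ≥ 1.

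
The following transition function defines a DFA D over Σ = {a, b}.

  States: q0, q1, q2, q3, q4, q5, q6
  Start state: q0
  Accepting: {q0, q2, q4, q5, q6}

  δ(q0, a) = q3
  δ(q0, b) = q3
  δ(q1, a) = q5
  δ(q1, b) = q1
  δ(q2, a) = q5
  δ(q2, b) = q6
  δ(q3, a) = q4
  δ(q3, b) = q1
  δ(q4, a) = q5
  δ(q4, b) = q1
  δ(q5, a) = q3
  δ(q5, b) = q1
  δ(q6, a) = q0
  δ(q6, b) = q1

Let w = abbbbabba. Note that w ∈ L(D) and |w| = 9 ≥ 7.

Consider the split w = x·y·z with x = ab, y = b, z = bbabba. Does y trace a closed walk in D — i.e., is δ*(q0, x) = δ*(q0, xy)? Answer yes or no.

Run of D on the first 3 characters of w = a b b:
  step 0: q0  (start)
  step 1: q3  (read a: q0→q3)
  step 2: q1  (read b: q3→q1)
  step 3: q1  (read b: q1→q1)

After x (step 2): q1. After xy (step 3): q1.
They match, so y = b drives D around a cycle from q1 back to itself; pumping y any number of times keeps D in q1 before reading z, and xyⁱz ∈ L(D) for every i ≥ 0.

yes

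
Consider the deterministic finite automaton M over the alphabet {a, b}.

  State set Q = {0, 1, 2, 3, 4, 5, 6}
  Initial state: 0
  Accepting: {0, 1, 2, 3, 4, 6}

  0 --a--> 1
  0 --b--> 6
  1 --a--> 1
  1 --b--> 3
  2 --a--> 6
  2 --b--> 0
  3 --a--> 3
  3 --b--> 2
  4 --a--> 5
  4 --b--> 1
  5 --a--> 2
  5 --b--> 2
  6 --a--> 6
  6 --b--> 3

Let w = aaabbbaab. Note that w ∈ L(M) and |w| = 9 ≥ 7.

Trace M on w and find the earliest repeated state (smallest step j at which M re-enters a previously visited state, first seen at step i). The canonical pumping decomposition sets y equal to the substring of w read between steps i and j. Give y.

State sequence: 0 -a-> 1 -a-> 1 -a-> 1 -b-> 3 -b-> 2 -b-> 0 -a-> 1 -a-> 1 -b-> 3
First repeat at step 2: 1 was already visited.

So i = 1, j = 2, giving x = w[0:1] = a, y = w[1:2] = a, z = w[2:9] = abbbaab.
Check: |xy| = 2 ≤ 7 and |y| = 1 ≥ 1. Reading y takes M from 1 back to 1, so every xyⁱz is accepted.

a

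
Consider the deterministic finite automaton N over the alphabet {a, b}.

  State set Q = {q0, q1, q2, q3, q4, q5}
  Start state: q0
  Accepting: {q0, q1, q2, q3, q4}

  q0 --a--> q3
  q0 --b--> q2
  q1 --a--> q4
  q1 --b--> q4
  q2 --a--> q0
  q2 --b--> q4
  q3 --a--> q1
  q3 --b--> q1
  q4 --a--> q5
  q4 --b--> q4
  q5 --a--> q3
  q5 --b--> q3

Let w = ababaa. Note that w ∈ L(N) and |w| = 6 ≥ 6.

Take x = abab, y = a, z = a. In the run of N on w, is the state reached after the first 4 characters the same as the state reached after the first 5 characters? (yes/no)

no

State sequence: q0 -a-> q3 -b-> q1 -a-> q4 -b-> q4 -a-> q5

After x (step 4): q4. After xy (step 5): q5.
They differ (q4 ≠ q5), so y is not a cycle from the state after x; this split is not the one the pumping-lemma construction produces, and pumping y need not keep the string in L(N).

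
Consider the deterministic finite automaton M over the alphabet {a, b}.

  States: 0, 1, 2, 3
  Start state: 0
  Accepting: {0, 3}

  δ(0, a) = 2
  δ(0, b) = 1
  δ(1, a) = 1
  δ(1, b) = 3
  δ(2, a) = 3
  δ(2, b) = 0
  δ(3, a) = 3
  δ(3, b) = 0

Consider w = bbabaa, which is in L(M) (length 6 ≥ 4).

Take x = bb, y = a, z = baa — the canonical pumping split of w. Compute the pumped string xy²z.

xy^2z = bb·a·a·baa = bbaabaa.
Reading y = a takes M from 3 back to 3, so after x·y·y the machine is still in 3, and z then leads to the accepting state 3. Hence bbaabaa ∈ L(M).

bbaabaa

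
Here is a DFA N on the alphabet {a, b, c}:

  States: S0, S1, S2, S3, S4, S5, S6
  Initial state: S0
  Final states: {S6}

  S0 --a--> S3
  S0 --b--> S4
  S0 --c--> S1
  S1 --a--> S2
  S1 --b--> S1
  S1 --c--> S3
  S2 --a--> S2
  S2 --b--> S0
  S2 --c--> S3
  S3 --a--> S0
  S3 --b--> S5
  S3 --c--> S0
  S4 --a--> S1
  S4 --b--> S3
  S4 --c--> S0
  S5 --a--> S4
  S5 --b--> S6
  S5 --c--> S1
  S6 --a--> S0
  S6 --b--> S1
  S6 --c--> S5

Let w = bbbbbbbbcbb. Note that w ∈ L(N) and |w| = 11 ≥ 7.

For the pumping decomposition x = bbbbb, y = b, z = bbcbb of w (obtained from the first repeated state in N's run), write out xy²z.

xy^2z = bbbbb·b·b·bbcbb = bbbbbbbbbcbb.
Reading y = b takes N from S1 back to S1, so after x·y·y the machine is still in S1, and z then leads to the accepting state S6. Hence bbbbbbbbbcbb ∈ L(N).

bbbbbbbbbcbb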